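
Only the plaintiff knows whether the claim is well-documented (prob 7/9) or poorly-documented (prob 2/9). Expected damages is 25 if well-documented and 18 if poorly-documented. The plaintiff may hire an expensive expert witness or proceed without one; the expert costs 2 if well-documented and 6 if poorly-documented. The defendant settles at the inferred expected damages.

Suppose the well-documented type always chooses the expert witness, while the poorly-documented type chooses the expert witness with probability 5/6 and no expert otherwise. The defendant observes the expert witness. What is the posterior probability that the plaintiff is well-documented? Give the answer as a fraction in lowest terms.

21/26

P(the expert witness) = (7/9)·1 + (2/9)·(5/6) = 26/27.
By Bayes' rule, P(well-documented | the expert witness) = (7/9) / (26/27) = 21/26.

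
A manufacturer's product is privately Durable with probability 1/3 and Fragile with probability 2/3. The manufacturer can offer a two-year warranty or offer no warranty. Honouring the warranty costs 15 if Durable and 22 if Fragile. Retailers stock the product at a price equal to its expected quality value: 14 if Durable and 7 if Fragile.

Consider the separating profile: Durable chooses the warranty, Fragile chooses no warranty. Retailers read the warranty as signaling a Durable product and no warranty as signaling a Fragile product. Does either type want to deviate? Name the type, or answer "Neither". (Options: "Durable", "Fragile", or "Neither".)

Durable

The warranty pays 14; no warranty pays 7.
Durable: assigned the warranty, nets 14 − 15 = -1; deviating to no warranty nets 7.
Fragile: assigned no warranty, nets 7; deviating to the warranty nets 14 − 22 = -8.
The Durable type gains 8 by deviating.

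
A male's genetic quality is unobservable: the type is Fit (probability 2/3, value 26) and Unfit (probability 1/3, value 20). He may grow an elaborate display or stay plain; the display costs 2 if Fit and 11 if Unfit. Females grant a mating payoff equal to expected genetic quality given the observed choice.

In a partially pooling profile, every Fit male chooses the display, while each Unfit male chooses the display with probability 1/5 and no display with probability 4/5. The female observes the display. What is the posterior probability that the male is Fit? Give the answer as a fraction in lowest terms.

10/11

P(the display) = (2/3)·1 + (1/3)·(1/5) = 11/15.
By Bayes' rule, P(Fit | the display) = (2/3) / (11/15) = 10/11.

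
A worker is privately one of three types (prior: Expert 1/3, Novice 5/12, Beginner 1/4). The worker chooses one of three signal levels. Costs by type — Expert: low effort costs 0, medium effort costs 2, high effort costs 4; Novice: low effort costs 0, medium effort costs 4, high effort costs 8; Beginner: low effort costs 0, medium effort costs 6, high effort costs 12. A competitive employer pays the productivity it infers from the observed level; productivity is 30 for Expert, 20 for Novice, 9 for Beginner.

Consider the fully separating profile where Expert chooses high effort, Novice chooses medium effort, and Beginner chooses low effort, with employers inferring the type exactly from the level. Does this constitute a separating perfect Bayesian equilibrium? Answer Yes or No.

Separating wages: high effort → 30, medium effort → 20, low effort → 9.
Expert (assigned high effort): low effort: 9 − 0 = 9; medium effort: 20 − 2 = 18; high effort: 30 − 4 = 26. Expert stays.
Novice (assigned medium effort): low effort: 9 − 0 = 9; medium effort: 20 − 4 = 16; high effort: 30 − 8 = 22. Novice prefers high effort.
Beginner (assigned low effort): low effort: 9 − 0 = 9; medium effort: 20 − 6 = 14; high effort: 30 − 12 = 18. Beginner prefers high effort.
At least one type deviates; the separating profile fails.

No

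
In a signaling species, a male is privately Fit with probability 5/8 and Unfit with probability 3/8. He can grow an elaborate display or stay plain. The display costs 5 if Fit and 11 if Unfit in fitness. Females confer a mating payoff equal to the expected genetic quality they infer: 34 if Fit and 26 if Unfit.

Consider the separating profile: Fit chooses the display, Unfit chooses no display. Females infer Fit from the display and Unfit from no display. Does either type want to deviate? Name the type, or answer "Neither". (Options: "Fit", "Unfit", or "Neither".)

The display pays 34; no display pays 26.
Fit: assigned the display, nets 34 − 5 = 29; deviating to no display nets 26.
Unfit: assigned no display, nets 26; deviating to the display nets 34 − 11 = 23.
Both types strictly prefer their assigned action; no profitable deviation.

Neither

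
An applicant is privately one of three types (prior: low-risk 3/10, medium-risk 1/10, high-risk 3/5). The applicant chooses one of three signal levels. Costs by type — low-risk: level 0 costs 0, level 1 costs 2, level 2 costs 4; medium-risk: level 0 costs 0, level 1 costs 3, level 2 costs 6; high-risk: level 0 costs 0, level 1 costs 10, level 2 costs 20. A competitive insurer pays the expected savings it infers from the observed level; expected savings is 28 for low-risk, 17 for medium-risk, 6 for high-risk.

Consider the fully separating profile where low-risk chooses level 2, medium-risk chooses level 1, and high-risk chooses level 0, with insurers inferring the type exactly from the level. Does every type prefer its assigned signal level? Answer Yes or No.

No

Separating rebates: level 2 → 28, level 1 → 17, level 0 → 6.
low-risk (assigned level 2): level 0: 6 − 0 = 6; level 1: 17 − 2 = 15; level 2: 28 − 4 = 24. low-risk stays.
medium-risk (assigned level 1): level 0: 6 − 0 = 6; level 1: 17 − 3 = 14; level 2: 28 − 6 = 22. medium-risk prefers level 2.
high-risk (assigned level 0): level 0: 6 − 0 = 6; level 1: 17 − 10 = 7; level 2: 28 − 20 = 8. high-risk prefers level 2.
At least one type deviates; the separating profile fails.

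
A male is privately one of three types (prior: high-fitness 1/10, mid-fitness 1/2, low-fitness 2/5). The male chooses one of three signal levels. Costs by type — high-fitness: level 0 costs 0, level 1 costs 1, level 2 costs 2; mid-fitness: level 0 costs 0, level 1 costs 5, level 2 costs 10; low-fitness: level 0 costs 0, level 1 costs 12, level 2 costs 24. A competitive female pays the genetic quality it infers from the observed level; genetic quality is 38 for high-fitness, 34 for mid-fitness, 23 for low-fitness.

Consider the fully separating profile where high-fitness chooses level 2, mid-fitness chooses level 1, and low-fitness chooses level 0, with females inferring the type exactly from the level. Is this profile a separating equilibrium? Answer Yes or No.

Yes

Separating mating payoffs: level 2 → 38, level 1 → 34, level 0 → 23.
high-fitness (assigned level 2): level 0: 23 − 0 = 23; level 1: 34 − 1 = 33; level 2: 38 − 2 = 36. high-fitness stays.
mid-fitness (assigned level 1): level 0: 23 − 0 = 23; level 1: 34 − 5 = 29; level 2: 38 − 10 = 28. mid-fitness stays.
low-fitness (assigned level 0): level 0: 23 − 0 = 23; level 1: 34 − 12 = 22; level 2: 38 − 24 = 14. low-fitness stays.
Every type prefers its assigned level; separation holds.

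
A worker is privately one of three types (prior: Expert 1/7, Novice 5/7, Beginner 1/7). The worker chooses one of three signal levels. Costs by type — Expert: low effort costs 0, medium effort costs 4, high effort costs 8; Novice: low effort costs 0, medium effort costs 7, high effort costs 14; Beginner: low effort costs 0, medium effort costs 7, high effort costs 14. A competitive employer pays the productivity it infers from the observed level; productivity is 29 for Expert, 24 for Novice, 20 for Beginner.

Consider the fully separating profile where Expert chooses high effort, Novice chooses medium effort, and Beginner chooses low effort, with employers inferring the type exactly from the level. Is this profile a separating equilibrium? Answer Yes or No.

Separating wages: high effort → 29, medium effort → 24, low effort → 20.
Expert (assigned high effort): low effort: 20 − 0 = 20; medium effort: 24 − 4 = 20; high effort: 29 − 8 = 21. Expert stays.
Novice (assigned medium effort): low effort: 20 − 0 = 20; medium effort: 24 − 7 = 17; high effort: 29 − 14 = 15. Novice prefers low effort.
Beginner (assigned low effort): low effort: 20 − 0 = 20; medium effort: 24 − 7 = 17; high effort: 29 − 14 = 15. Beginner stays.
At least one type deviates; the separating profile fails.

No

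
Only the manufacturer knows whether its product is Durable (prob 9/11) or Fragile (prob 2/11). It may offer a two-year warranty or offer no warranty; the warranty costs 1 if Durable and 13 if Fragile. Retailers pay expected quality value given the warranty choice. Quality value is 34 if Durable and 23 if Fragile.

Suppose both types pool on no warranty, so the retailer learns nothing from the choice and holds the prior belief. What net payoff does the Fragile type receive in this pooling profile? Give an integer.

Pooled price = 9/11·34 + 2/11·23 = 32.
Fragile pays no cost for no warranty, so net payoff = 32.

32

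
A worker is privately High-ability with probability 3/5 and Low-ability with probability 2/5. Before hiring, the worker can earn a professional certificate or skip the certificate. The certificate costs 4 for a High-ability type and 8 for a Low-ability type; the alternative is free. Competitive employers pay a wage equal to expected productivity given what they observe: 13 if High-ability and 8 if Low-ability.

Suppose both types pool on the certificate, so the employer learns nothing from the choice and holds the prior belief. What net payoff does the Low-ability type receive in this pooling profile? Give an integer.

3

Pooled wage = 3/5·13 + 2/5·8 = 11.
Low-ability pays cost 8 for the certificate, so net payoff = 11 − 8 = 3.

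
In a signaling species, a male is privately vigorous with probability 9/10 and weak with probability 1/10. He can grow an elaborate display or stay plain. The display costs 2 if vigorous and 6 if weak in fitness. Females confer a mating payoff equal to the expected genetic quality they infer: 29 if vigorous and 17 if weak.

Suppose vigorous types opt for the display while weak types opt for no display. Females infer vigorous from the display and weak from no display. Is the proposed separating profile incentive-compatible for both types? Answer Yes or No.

Under these beliefs, the display earns mating payoff 29 and no display earns mating payoff 17.
vigorous: the display nets 29 − 2 = 27; no display nets 17. vigorous prefers the display.
weak: the display nets 29 − 6 = 23; no display nets 17. weak would deviate to the display.
weak has a profitable deviation, so the profile is not an equilibrium.

No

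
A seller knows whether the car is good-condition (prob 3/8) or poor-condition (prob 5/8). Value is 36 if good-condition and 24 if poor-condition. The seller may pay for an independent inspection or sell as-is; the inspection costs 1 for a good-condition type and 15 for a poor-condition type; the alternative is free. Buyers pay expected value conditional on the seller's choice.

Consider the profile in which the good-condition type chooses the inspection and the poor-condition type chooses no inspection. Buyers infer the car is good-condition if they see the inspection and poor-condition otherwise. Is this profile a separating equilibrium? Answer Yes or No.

Yes

Under these beliefs, the inspection earns price 36 and no inspection earns price 24.
good-condition: the inspection nets 36 − 1 = 35; no inspection nets 24. good-condition prefers the inspection.
poor-condition: the inspection nets 36 − 15 = 21; no inspection nets 24. poor-condition prefers no inspection.
Neither type deviates, so the separating profile is an equilibrium.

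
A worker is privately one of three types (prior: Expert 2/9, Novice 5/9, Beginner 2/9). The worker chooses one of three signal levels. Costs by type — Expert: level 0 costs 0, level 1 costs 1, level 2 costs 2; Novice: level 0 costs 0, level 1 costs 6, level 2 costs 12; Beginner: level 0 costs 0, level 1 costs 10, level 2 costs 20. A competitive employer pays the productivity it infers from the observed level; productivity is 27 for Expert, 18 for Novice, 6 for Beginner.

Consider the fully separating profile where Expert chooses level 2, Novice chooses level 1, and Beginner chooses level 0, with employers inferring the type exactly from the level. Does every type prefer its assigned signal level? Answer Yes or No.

Separating wages: level 2 → 27, level 1 → 18, level 0 → 6.
Expert (assigned level 2): level 0: 6 − 0 = 6; level 1: 18 − 1 = 17; level 2: 27 − 2 = 25. Expert stays.
Novice (assigned level 1): level 0: 6 − 0 = 6; level 1: 18 − 6 = 12; level 2: 27 − 12 = 15. Novice prefers level 2.
Beginner (assigned level 0): level 0: 6 − 0 = 6; level 1: 18 − 10 = 8; level 2: 27 − 20 = 7. Beginner prefers level 1.
At least one type deviates; the separating profile fails.

No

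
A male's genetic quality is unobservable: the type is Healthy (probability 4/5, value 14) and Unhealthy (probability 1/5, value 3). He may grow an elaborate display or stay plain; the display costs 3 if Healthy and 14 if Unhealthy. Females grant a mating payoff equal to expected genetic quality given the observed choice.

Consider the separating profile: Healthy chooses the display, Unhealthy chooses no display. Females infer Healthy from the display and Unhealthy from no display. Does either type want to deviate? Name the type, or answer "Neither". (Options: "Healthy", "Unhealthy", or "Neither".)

The display pays 14; no display pays 3.
Healthy: assigned the display, nets 14 − 3 = 11; deviating to no display nets 3.
Unhealthy: assigned no display, nets 3; deviating to the display nets 14 − 14 = 0.
Both types strictly prefer their assigned action; no profitable deviation.

Neither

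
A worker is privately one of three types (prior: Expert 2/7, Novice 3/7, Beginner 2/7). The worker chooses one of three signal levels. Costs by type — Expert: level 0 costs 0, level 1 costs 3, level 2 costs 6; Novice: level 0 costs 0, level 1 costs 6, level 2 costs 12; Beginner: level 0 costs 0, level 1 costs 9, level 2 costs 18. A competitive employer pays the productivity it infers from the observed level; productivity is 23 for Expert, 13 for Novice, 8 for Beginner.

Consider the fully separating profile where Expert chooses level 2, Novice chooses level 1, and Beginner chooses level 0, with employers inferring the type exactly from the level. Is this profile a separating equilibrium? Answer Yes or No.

No

Separating wages: level 2 → 23, level 1 → 13, level 0 → 8.
Expert (assigned level 2): level 0: 8 − 0 = 8; level 1: 13 − 3 = 10; level 2: 23 − 6 = 17. Expert stays.
Novice (assigned level 1): level 0: 8 − 0 = 8; level 1: 13 − 6 = 7; level 2: 23 − 12 = 11. Novice prefers level 2.
Beginner (assigned level 0): level 0: 8 − 0 = 8; level 1: 13 − 9 = 4; level 2: 23 − 18 = 5. Beginner stays.
At least one type deviates; the separating profile fails.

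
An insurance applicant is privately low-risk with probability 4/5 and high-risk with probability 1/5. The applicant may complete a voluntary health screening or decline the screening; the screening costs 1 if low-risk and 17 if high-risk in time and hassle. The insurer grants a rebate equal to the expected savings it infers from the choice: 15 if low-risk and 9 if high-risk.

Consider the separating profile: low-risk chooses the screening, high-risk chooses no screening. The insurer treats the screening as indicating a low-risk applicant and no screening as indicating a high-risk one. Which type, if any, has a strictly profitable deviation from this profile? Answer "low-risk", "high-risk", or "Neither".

The screening pays 15; no screening pays 9.
low-risk: assigned the screening, nets 15 − 1 = 14; deviating to no screening nets 9.
high-risk: assigned no screening, nets 9; deviating to the screening nets 15 − 17 = -2.
Both types strictly prefer their assigned action; no profitable deviation.

Neither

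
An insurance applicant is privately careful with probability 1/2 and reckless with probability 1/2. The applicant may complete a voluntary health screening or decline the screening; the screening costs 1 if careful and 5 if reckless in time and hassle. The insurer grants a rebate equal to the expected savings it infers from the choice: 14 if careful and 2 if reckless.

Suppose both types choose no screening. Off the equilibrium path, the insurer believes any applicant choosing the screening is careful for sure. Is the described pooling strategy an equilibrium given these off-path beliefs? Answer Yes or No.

On path, the insurer holds the prior and pays 1/2·14 + 1/2·2 = 8. Off path (the screening), believing careful, it pays 14.
careful: no screening nets 8; the screening nets 14 − 1 = 13. careful would deviate.
reckless: no screening nets 8; the screening nets 14 − 5 = 9. reckless would deviate.
A type deviates, so pooling fails.

No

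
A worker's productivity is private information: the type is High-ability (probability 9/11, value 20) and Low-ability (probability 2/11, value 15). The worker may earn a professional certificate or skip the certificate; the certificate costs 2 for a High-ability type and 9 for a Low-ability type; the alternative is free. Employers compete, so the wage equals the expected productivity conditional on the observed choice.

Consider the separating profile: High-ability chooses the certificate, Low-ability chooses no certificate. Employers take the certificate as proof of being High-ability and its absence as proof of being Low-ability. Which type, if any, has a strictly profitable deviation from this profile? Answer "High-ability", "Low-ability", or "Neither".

Neither

The certificate pays 20; no certificate pays 15.
High-ability: assigned the certificate, nets 20 − 2 = 18; deviating to no certificate nets 15.
Low-ability: assigned no certificate, nets 15; deviating to the certificate nets 20 − 9 = 11.
Both types strictly prefer their assigned action; no profitable deviation.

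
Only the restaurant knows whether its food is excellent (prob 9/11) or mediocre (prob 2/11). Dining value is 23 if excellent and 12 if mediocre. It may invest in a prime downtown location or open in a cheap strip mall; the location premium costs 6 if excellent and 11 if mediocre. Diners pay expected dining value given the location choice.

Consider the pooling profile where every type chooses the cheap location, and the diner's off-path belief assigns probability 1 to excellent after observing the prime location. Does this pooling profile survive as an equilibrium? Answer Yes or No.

On path, the diner holds the prior and pays 9/11·23 + 2/11·12 = 21. Off path (the prime location), believing excellent, it pays 23.
excellent: the cheap location nets 21; the prime location nets 23 − 6 = 17. excellent stays.
mediocre: the cheap location nets 21; the prime location nets 23 − 11 = 12. mediocre stays.
No type deviates, so pooling is sustained.

Yes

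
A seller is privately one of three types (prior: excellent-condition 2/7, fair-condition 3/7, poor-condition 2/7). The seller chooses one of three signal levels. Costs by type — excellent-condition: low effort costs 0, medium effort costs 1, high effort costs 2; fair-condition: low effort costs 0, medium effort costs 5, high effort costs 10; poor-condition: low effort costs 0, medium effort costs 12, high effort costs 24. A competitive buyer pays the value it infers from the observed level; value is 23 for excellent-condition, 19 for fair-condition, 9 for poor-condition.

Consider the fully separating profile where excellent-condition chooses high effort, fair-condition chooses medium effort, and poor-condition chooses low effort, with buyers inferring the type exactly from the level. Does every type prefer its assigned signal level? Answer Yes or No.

Separating prices: high effort → 23, medium effort → 19, low effort → 9.
excellent-condition (assigned high effort): low effort: 9 − 0 = 9; medium effort: 19 − 1 = 18; high effort: 23 − 2 = 21. excellent-condition stays.
fair-condition (assigned medium effort): low effort: 9 − 0 = 9; medium effort: 19 − 5 = 14; high effort: 23 − 10 = 13. fair-condition stays.
poor-condition (assigned low effort): low effort: 9 − 0 = 9; medium effort: 19 − 12 = 7; high effort: 23 − 24 = -1. poor-condition stays.
Every type prefers its assigned level; separation holds.

Yes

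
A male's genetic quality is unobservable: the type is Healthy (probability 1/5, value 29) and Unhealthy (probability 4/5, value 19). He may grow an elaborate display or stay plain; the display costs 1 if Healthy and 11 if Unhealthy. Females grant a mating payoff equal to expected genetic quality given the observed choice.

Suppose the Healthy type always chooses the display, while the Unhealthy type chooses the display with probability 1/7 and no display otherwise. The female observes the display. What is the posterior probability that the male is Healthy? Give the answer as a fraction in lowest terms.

7/11

P(the display) = (1/5)·1 + (4/5)·(1/7) = 11/35.
By Bayes' rule, P(Healthy | the display) = (1/5) / (11/35) = 7/11.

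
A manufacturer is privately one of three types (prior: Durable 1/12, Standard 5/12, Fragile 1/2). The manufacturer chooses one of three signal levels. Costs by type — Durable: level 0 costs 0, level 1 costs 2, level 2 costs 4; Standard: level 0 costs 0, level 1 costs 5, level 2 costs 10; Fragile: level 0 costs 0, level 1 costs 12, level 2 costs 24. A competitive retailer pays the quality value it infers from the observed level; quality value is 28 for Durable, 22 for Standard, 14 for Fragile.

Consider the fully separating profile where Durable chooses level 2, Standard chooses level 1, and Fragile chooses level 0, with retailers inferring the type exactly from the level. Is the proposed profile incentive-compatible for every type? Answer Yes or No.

Separating prices: level 2 → 28, level 1 → 22, level 0 → 14.
Durable (assigned level 2): level 0: 14 − 0 = 14; level 1: 22 − 2 = 20; level 2: 28 − 4 = 24. Durable stays.
Standard (assigned level 1): level 0: 14 − 0 = 14; level 1: 22 − 5 = 17; level 2: 28 − 10 = 18. Standard prefers level 2.
Fragile (assigned level 0): level 0: 14 − 0 = 14; level 1: 22 − 12 = 10; level 2: 28 − 24 = 4. Fragile stays.
At least one type deviates; the separating profile fails.

No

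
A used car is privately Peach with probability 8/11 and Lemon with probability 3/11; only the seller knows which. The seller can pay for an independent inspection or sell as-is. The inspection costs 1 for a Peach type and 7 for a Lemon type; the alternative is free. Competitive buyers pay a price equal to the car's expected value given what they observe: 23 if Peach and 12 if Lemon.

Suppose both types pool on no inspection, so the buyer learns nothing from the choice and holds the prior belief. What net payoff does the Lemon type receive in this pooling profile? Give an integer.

Pooled price = 8/11·23 + 3/11·12 = 20.
Lemon pays no cost for no inspection, so net payoff = 20.

20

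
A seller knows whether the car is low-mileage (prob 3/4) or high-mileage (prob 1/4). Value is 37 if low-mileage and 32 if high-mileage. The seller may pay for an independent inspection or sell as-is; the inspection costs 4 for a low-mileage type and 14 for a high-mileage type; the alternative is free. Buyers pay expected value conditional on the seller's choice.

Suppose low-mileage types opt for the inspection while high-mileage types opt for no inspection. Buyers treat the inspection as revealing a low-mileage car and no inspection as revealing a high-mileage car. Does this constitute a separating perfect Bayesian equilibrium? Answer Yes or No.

Yes

Under these beliefs, the inspection earns price 37 and no inspection earns price 32.
low-mileage: the inspection nets 37 − 4 = 33; no inspection nets 32. low-mileage prefers the inspection.
high-mileage: the inspection nets 37 − 14 = 23; no inspection nets 32. high-mileage prefers no inspection.
Neither type deviates, so the separating profile is an equilibrium.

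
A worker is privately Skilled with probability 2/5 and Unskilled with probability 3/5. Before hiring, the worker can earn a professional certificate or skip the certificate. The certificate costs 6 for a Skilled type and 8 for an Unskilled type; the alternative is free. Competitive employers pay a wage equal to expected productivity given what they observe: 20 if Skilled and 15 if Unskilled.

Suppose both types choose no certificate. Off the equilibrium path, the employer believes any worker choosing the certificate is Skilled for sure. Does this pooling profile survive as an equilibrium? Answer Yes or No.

Yes

On path, the employer holds the prior and pays 2/5·20 + 3/5·15 = 17. Off path (the certificate), believing Skilled, it pays 20.
Skilled: no certificate nets 17; the certificate nets 20 − 6 = 14. Skilled stays.
Unskilled: no certificate nets 17; the certificate nets 20 − 8 = 12. Unskilled stays.
No type deviates, so pooling is sustained.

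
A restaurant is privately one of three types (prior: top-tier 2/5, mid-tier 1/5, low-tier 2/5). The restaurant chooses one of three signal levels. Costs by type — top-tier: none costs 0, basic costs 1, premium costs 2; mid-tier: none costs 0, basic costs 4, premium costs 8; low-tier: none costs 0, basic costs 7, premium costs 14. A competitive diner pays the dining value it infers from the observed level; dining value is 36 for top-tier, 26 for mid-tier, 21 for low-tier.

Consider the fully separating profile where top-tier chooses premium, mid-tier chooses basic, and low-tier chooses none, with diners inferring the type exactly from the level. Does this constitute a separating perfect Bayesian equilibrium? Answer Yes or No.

No

Separating price premiums: premium → 36, basic → 26, none → 21.
top-tier (assigned premium): none: 21 − 0 = 21; basic: 26 − 1 = 25; premium: 36 − 2 = 34. top-tier stays.
mid-tier (assigned basic): none: 21 − 0 = 21; basic: 26 − 4 = 22; premium: 36 − 8 = 28. mid-tier prefers premium.
low-tier (assigned none): none: 21 − 0 = 21; basic: 26 − 7 = 19; premium: 36 − 14 = 22. low-tier prefers premium.
At least one type deviates; the separating profile fails.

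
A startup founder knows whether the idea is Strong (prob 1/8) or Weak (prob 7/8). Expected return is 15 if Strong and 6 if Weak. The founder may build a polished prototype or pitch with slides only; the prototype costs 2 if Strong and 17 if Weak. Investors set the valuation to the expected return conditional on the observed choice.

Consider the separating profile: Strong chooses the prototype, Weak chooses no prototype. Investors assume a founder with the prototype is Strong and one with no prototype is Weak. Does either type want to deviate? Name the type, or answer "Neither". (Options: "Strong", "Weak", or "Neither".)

The prototype pays 15; no prototype pays 6.
Strong: assigned the prototype, nets 15 − 2 = 13; deviating to no prototype nets 6.
Weak: assigned no prototype, nets 6; deviating to the prototype nets 15 − 17 = -2.
Both types strictly prefer their assigned action; no profitable deviation.

Neither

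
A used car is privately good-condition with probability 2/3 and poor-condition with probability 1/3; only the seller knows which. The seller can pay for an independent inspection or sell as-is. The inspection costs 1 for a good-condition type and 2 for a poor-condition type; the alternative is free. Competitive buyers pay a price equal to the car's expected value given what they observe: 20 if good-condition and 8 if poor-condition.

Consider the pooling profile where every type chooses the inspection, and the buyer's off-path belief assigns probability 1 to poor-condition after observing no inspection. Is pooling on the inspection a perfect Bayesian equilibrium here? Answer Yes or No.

Yes

On path, the buyer holds the prior and pays 2/3·20 + 1/3·8 = 16. Off path (no inspection), believing poor-condition, it pays 8.
good-condition: the inspection nets 16 − 1 = 15; no inspection nets 8. good-condition stays.
poor-condition: the inspection nets 16 − 2 = 14; no inspection nets 8. poor-condition stays.
No type deviates, so pooling is sustained.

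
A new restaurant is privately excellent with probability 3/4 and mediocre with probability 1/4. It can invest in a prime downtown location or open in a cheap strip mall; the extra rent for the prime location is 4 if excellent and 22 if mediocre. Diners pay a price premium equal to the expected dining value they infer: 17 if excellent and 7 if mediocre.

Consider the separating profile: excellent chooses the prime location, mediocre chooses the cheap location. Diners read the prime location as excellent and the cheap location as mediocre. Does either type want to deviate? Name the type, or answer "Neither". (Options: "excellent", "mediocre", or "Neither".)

The prime location pays 17; the cheap location pays 7.
excellent: assigned the prime location, nets 17 − 4 = 13; deviating to the cheap location nets 7.
mediocre: assigned the cheap location, nets 7; deviating to the prime location nets 17 − 22 = -5.
Both types strictly prefer their assigned action; no profitable deviation.

Neither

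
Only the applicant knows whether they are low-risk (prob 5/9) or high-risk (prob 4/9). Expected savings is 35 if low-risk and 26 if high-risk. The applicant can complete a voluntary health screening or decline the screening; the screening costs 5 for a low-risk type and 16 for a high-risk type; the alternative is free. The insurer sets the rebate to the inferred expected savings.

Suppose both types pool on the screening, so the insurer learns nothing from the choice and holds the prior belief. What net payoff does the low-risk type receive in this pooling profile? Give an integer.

Pooled rebate = 5/9·35 + 4/9·26 = 31.
low-risk pays cost 5 for the screening, so net payoff = 31 − 5 = 26.

26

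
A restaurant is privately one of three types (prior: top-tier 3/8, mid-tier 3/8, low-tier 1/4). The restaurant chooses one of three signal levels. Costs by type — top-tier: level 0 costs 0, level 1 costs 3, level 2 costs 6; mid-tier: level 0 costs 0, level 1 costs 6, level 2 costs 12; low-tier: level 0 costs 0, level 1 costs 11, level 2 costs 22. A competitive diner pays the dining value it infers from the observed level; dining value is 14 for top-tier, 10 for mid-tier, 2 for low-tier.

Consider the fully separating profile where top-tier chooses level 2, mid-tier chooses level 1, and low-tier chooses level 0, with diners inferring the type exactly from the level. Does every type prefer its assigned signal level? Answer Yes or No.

Yes

Separating price premiums: level 2 → 14, level 1 → 10, level 0 → 2.
top-tier (assigned level 2): level 0: 2 − 0 = 2; level 1: 10 − 3 = 7; level 2: 14 − 6 = 8. top-tier stays.
mid-tier (assigned level 1): level 0: 2 − 0 = 2; level 1: 10 − 6 = 4; level 2: 14 − 12 = 2. mid-tier stays.
low-tier (assigned level 0): level 0: 2 − 0 = 2; level 1: 10 − 11 = -1; level 2: 14 − 22 = -8. low-tier stays.
Every type prefers its assigned level; separation holds.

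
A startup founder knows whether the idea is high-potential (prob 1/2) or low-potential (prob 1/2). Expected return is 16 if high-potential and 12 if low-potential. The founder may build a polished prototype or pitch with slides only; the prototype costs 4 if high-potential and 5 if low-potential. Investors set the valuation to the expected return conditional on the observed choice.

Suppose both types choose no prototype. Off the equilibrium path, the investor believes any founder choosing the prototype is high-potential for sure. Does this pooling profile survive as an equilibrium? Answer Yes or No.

On path, the investor holds the prior and pays 1/2·16 + 1/2·12 = 14. Off path (the prototype), believing high-potential, it pays 16.
high-potential: no prototype nets 14; the prototype nets 16 − 4 = 12. high-potential stays.
low-potential: no prototype nets 14; the prototype nets 16 − 5 = 11. low-potential stays.
No type deviates, so pooling is sustained.

Yes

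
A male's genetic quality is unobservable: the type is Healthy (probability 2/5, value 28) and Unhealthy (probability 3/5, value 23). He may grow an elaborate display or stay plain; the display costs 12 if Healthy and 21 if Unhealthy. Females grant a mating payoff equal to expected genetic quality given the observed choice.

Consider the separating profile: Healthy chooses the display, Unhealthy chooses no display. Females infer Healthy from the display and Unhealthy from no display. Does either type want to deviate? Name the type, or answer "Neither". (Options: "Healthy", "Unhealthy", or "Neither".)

The display pays 28; no display pays 23.
Healthy: assigned the display, nets 28 − 12 = 16; deviating to no display nets 23.
Unhealthy: assigned no display, nets 23; deviating to the display nets 28 − 21 = 7.
The Healthy type gains 7 by deviating.

Healthy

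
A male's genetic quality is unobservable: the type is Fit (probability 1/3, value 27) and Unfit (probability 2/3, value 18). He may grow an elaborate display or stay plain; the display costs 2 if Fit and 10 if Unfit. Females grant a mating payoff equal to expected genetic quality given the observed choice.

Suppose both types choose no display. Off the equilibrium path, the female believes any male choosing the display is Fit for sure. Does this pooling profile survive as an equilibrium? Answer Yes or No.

On path, the female holds the prior and pays 1/3·27 + 2/3·18 = 21. Off path (the display), believing Fit, it pays 27.
Fit: no display nets 21; the display nets 27 − 2 = 25. Fit would deviate.
Unfit: no display nets 21; the display nets 27 − 10 = 17. Unfit stays.
A type deviates, so pooling fails.

No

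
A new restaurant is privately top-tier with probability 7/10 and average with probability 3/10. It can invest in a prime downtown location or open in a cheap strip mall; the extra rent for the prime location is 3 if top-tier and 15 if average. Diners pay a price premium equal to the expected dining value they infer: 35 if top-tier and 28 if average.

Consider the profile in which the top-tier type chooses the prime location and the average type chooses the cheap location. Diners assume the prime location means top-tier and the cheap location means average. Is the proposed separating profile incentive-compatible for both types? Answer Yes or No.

Under these beliefs, the prime location earns price premium 35 and the cheap location earns price premium 28.
top-tier: the prime location nets 35 − 3 = 32; the cheap location nets 28. top-tier prefers the prime location.
average: the prime location nets 35 − 15 = 20; the cheap location nets 28. average prefers the cheap location.
Neither type deviates, so the separating profile is an equilibrium.

Yes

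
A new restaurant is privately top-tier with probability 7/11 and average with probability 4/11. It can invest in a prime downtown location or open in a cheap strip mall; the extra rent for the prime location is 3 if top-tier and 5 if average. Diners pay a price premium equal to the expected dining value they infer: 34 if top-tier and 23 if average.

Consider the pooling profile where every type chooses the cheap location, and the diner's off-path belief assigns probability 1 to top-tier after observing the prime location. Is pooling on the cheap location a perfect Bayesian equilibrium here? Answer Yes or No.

No

On path, the diner holds the prior and pays 7/11·34 + 4/11·23 = 30. Off path (the prime location), believing top-tier, it pays 34.
top-tier: the cheap location nets 30; the prime location nets 34 − 3 = 31. top-tier would deviate.
average: the cheap location nets 30; the prime location nets 34 − 5 = 29. average stays.
A type deviates, so pooling fails.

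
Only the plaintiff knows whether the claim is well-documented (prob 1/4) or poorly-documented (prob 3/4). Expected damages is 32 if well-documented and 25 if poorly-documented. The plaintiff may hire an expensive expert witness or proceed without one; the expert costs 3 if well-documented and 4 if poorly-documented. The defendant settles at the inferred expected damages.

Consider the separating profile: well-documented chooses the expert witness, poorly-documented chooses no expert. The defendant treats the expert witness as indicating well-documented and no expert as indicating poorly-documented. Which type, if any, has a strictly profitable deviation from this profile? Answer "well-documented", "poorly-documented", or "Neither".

The expert witness pays 32; no expert pays 25.
well-documented: assigned the expert witness, nets 32 − 3 = 29; deviating to no expert nets 25.
poorly-documented: assigned no expert, nets 25; deviating to the expert witness nets 32 − 4 = 28.
The poorly-documented type gains 3 by deviating.

poorly-documented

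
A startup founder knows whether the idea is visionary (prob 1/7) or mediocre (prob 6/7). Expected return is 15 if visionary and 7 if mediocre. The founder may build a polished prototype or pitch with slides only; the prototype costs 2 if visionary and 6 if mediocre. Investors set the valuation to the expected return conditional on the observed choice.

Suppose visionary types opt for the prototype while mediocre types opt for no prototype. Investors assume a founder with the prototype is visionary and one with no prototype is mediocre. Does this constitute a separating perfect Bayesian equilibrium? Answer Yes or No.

No

Under these beliefs, the prototype earns valuation 15 and no prototype earns valuation 7.
visionary: the prototype nets 15 − 2 = 13; no prototype nets 7. visionary prefers the prototype.
mediocre: the prototype nets 15 − 6 = 9; no prototype nets 7. mediocre would deviate to the prototype.
mediocre has a profitable deviation, so the profile is not an equilibrium.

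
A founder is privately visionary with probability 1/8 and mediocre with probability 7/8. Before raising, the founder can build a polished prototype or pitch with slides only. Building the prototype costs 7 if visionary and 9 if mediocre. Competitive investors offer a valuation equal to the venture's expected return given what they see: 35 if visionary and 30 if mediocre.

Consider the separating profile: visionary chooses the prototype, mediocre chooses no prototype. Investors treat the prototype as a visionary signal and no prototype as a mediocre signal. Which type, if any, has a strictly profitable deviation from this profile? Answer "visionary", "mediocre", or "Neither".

The prototype pays 35; no prototype pays 30.
visionary: assigned the prototype, nets 35 − 7 = 28; deviating to no prototype nets 30.
mediocre: assigned no prototype, nets 30; deviating to the prototype nets 35 − 9 = 26.
The visionary type gains 2 by deviating.

visionary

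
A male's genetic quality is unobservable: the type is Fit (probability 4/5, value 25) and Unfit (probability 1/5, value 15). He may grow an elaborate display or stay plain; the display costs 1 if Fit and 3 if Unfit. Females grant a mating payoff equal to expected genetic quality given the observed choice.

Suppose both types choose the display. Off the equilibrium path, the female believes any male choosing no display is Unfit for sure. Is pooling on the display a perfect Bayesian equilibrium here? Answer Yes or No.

On path, the female holds the prior and pays 4/5·25 + 1/5·15 = 23. Off path (no display), believing Unfit, it pays 15.
Fit: the display nets 23 − 1 = 22; no display nets 15. Fit stays.
Unfit: the display nets 23 − 3 = 20; no display nets 15. Unfit stays.
No type deviates, so pooling is sustained.

Yes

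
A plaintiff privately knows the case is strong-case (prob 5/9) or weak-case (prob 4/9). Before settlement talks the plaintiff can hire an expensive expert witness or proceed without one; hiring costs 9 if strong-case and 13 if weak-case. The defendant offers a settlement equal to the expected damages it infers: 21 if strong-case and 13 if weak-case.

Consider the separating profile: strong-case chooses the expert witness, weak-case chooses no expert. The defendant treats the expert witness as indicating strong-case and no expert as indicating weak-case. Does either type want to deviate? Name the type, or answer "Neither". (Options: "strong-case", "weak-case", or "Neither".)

The expert witness pays 21; no expert pays 13.
strong-case: assigned the expert witness, nets 21 − 9 = 12; deviating to no expert nets 13.
weak-case: assigned no expert, nets 13; deviating to the expert witness nets 21 − 13 = 8.
The strong-case type gains 1 by deviating.

strong-case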